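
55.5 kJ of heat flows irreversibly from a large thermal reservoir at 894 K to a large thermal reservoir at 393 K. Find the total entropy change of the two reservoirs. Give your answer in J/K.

ΔS_total = 79.1 J/K

ΔS_hot = −Q/T_H = −55500/894 = -62.08 J/K and ΔS_cold = +Q/T_C = 55500/393 = 141.2 J/K.
ΔS_total = -62.08 + 141.2 = 79.1 J/K, positive as the second law requires.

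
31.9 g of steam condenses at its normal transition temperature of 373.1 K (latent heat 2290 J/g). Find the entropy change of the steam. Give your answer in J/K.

ΔS = -196 J/K

Heat released by the substance: Q = −mL = −31.9 × 2290 = −73051 J.
At constant T, ΔS = Q_rev/T = −73051 / 373.1 = -196 J/K.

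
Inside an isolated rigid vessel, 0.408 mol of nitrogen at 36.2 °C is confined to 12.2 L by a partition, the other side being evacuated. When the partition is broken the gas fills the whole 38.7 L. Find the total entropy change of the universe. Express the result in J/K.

ΔS_universe = 3.92 J/K

For an ideal gas in free expansion Q = 0 and W = 0, so T is unchanged.
Entropy is a state function; using a reversible isothermal path, ΔS_gas = nR ln(V₂/V₁) = 0.408 × 8.314 × ln(38.7/12.2) = 3.92 J/K.
The insulated surroundings exchange no heat, so ΔS_surr = 0 and ΔS_universe = ΔS_gas.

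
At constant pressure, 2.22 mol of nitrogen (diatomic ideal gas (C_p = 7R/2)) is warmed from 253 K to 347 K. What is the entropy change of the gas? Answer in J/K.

ΔS = 20.4 J/K

At constant pressure, ΔS = nC_p ln(T₂/T₁) with C_p = 7R/2 = 29.1 J mol⁻¹ K⁻¹.
ΔS = 2.22 × 29.1 × ln(347/253) = 20.4 J/K.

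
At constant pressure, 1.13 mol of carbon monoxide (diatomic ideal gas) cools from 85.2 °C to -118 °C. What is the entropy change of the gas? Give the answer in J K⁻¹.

ΔS = -27.5 J/K

In kelvin: T₁ = 358.35 K, T₂ = 155.15 K. At constant pressure, ΔS = nC_p ln(T₂/T₁) with C_p = 7R/2 = 29.1 J mol⁻¹ K⁻¹.
ΔS = 1.13 × 29.1 × ln(155.15/358.35) = -27.5 J/K.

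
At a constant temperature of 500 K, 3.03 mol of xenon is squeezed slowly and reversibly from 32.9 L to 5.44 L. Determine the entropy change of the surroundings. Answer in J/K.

ΔS_surr = 45.3 J/K

For an isothermal ideal gas ΔS_gas = nR ln(V₂/V₁) = 3.03 × 8.314 × ln(5.44/32.9) = -45.3 J/K.
The process is reversible, so ΔS_surr = −ΔS_gas = 45.3 J/K and ΔS_universe = 0.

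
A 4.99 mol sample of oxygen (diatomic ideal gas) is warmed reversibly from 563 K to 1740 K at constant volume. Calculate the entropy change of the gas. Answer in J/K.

At constant volume, ΔS = nC_V ln(T₂/T₁) with C_V = 5R/2 = 20.79 J mol⁻¹ K⁻¹.
ΔS = 4.99 × 20.79 × ln(1740/563) = 117 J/K.

ΔS = 117 J/K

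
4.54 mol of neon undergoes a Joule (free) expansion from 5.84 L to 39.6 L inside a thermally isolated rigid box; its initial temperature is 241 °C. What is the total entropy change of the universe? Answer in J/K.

ΔS_universe = 72.2 J/K

For an ideal gas in free expansion Q = 0 and W = 0, so T is unchanged.
Entropy is a state function; using a reversible isothermal path, ΔS_gas = nR ln(V₂/V₁) = 4.54 × 8.314 × ln(39.6/5.84) = 72.2 J/K.
The insulated surroundings exchange no heat, so ΔS_surr = 0 and ΔS_universe = ΔS_gas.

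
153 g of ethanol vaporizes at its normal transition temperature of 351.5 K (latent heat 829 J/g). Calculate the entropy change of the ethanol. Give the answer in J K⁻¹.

Heat absorbed by the substance: Q = mL = 153 × 829 = 126837 J.
At constant T, ΔS = Q_rev/T = 126837 / 351.5 = 361 J/K.

ΔS = 361 J/K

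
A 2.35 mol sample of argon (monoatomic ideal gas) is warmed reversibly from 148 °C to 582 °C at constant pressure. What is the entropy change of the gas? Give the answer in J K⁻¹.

ΔS = 34.6 J/K

In kelvin: T₁ = 421.15 K, T₂ = 855.15 K. At constant pressure, ΔS = nC_p ln(T₂/T₁) with C_p = 5R/2 = 20.79 J mol⁻¹ K⁻¹.
ΔS = 2.35 × 20.79 × ln(855.15/421.15) = 34.6 J/K.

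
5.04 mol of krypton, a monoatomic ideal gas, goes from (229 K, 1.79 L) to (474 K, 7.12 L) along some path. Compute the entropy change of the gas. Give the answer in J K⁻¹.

ΔS = 104 J/K

Entropy is a state function: ΔS = nC_V ln(T₂/T₁) + nR ln(V₂/V₁), with C_V = 3R/2 = 12.47 J mol⁻¹ K⁻¹ for a monoatomic ideal gas.
ΔS = 5.04 × [12.47 × ln(474/229) + 8.314 × ln(7.12/1.79)] = 104 J/K.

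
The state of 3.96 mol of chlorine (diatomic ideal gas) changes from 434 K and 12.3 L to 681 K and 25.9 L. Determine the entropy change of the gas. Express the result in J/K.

ΔS = 61.6 J/K

Entropy is a state function: ΔS = nC_V ln(T₂/T₁) + nR ln(V₂/V₁), with C_V = 5R/2 = 20.79 J mol⁻¹ K⁻¹ for a diatomic ideal gas.
ΔS = 3.96 × [20.79 × ln(681/434) + 8.314 × ln(25.9/12.3)] = 61.6 J/K.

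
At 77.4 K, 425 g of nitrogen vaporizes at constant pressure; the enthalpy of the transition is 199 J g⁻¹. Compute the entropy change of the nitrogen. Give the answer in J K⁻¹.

ΔS = 1090 J/K

Heat absorbed by the substance: Q = mL = 425 × 199 = 84575 J.
At constant T, ΔS = Q_rev/T = 84575 / 77.4 = 1090 J/K.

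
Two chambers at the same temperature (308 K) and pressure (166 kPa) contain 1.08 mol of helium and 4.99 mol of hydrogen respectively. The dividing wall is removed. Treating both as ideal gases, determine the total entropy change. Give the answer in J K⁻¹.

ΔS_mix = 23.6 J/K

Mole fractions: x_A = 1.08/6.07 = 0.178, x_B = 0.822.
ΔS_mix = −R(n_A ln x_A + n_B ln x_B) = −8.314 × (1.08 ln 0.178 + 4.99 ln 0.822) = 23.6 J/K.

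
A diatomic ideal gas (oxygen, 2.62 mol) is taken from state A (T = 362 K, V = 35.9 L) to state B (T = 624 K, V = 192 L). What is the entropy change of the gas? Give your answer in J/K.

ΔS = 66.2 J/K

Entropy is a state function: ΔS = nC_V ln(T₂/T₁) + nR ln(V₂/V₁), with C_V = 5R/2 = 20.79 J mol⁻¹ K⁻¹ for a diatomic ideal gas.
ΔS = 2.62 × [20.79 × ln(624/362) + 8.314 × ln(192/35.9)] = 66.2 J/K.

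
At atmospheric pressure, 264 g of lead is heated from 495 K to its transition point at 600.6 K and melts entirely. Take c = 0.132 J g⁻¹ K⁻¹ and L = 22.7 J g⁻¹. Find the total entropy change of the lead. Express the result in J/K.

ΔS = 16.7 J/K

Warming step: ΔS₁ = m c ln(T_tr/T_i) = 264 × 0.132 × ln(600.6/495) = 6.739 J/K.
Phase change: ΔS₂ = +mL/T_tr = 264 × 22.7 / 600.6 = 9.978 J/K.
ΔS_total = (6.739) + (9.978) = 16.7 J/K.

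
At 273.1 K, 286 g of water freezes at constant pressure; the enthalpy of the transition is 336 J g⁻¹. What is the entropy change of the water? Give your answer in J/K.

Heat released by the substance: Q = −mL = −286 × 336 = −96096 J.
At constant T, ΔS = Q_rev/T = −96096 / 273.1 = -352 J/K.

ΔS = -352 J/K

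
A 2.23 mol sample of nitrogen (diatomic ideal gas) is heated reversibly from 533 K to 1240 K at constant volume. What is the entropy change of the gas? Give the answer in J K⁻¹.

At constant volume, ΔS = nC_V ln(T₂/T₁) with C_V = 5R/2 = 20.79 J mol⁻¹ K⁻¹.
ΔS = 2.23 × 20.79 × ln(1240/533) = 39.1 J/K.

ΔS = 39.1 J/K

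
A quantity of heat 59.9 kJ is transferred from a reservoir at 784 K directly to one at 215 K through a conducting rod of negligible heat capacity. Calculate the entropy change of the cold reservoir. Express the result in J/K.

ΔS_cold = 279 J/K

The cold reservoir gains heat Q, so ΔS_cold = +Q/T_C = 59900/215 = 279 J/K.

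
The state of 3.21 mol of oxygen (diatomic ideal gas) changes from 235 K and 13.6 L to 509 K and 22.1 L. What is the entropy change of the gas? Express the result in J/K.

Entropy is a state function: ΔS = nC_V ln(T₂/T₁) + nR ln(V₂/V₁), with C_V = 5R/2 = 20.79 J mol⁻¹ K⁻¹ for a diatomic ideal gas.
ΔS = 3.21 × [20.79 × ln(509/235) + 8.314 × ln(22.1/13.6)] = 64.5 J/K.

ΔS = 64.5 J/K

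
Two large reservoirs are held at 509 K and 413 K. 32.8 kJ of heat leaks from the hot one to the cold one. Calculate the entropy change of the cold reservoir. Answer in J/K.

The cold reservoir gains heat Q, so ΔS_cold = +Q/T_C = 32800/413 = 79.4 J/K.

ΔS_cold = 79.4 J/K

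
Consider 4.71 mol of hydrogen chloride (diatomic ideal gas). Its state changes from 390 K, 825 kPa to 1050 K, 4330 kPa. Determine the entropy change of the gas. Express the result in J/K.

ΔS = nC_p ln(T₂/T₁) − nR ln(P₂/P₁), with C_p = 7R/2 = 29.1 J mol⁻¹ K⁻¹ for a diatomic ideal gas.
ΔS = 4.71 × [29.1 × ln(1050/390) − 8.314 × ln(4330/825)] = 70.8 J/K.

ΔS = 70.8 J/K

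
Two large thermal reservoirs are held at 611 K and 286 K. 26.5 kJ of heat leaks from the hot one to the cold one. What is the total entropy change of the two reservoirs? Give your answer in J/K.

ΔS_total = 49.3 J/K

ΔS_hot = −Q/T_H = −26500/611 = -43.37 J/K and ΔS_cold = +Q/T_C = 26500/286 = 92.66 J/K.
ΔS_total = -43.37 + 92.66 = 49.3 J/K, positive as the second law requires.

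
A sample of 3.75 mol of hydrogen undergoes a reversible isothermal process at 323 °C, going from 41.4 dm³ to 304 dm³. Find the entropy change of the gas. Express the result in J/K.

For an isothermal ideal gas ΔS_gas = nR ln(V₂/V₁) = 3.75 × 8.314 × ln(304/41.4) = 62.2 J/K.

ΔS_gas = 62.2 J/K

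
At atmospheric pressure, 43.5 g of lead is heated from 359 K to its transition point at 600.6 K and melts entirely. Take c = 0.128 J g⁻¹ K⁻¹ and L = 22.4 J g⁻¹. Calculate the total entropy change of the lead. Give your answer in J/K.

ΔS = 4.49 J/K

Warming step: ΔS₁ = m c ln(T_tr/T_i) = 43.5 × 0.128 × ln(600.6/359) = 2.865 J/K.
Phase change: ΔS₂ = +mL/T_tr = 43.5 × 22.4 / 600.6 = 1.622 J/K.
ΔS_total = (2.865) + (1.622) = 4.49 J/K.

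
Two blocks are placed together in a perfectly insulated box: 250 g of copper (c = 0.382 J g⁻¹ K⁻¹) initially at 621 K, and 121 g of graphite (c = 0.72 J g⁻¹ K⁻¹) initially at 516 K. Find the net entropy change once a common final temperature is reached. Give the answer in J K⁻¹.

Energy balance: T_f = (m₁c₁T₁ + m₂c₂T₂)/(m₁c₁ + m₂c₂) = 570.91 K.
ΔS₁ = m₁c₁ ln(T_f/T₁) = 95.5 × ln(570.91/621) = -8.032 J/K.
ΔS₂ = m₂c₂ ln(T_f/T₂) = 87.12 × ln(570.91/516) = 8.81 J/K.
ΔS_total = -8.032 + 8.81 = 0.778 J/K.

ΔS_total = 0.778 J/K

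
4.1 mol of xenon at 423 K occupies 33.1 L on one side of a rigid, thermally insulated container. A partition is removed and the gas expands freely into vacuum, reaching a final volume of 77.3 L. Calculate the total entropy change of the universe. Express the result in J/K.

No heat is exchanged and no work is done, so the ideal-gas temperature stays constant.
Entropy is a state function; using a reversible isothermal path, ΔS_gas = nR ln(V₂/V₁) = 4.1 × 8.314 × ln(77.3/33.1) = 28.9 J/K.
The insulated surroundings exchange no heat, so ΔS_surr = 0 and ΔS_universe = ΔS_gas.

ΔS_universe = 28.9 J/K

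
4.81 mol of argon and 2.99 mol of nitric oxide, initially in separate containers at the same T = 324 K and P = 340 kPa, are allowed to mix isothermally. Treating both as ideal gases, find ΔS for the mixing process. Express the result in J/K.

Mole fractions: x_A = 4.81/7.8 = 0.617, x_B = 0.383.
ΔS_mix = −R(n_A ln x_A + n_B ln x_B) = −8.314 × (4.81 ln 0.617 + 2.99 ln 0.383) = 43.2 J/K.

ΔS_mix = 43.2 J/K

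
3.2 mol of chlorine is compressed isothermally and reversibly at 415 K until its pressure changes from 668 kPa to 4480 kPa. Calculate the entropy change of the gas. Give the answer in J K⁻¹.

For an isothermal ideal gas ΔS_gas = nR ln(P₁/P₂) = 3.2 × 8.314 × ln(668/4480) = -50.6 J/K.

ΔS_gas = -50.6 J/K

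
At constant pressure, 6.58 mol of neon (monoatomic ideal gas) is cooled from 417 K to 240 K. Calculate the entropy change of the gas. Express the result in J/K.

ΔS = -75.6 J/K

At constant pressure, ΔS = nC_p ln(T₂/T₁) with C_p = 5R/2 = 20.79 J mol⁻¹ K⁻¹.
ΔS = 6.58 × 20.79 × ln(240/417) = -75.6 J/K.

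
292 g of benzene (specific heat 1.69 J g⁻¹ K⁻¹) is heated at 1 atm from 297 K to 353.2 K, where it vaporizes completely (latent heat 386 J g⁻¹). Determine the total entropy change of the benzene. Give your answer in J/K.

ΔS = 405 J/K

Warming step: ΔS₁ = m c ln(T_tr/T_i) = 292 × 1.69 × ln(353.2/297) = 85.52 J/K.
Phase change: ΔS₂ = +mL/T_tr = 292 × 386 / 353.2 = 319.1 J/K.
ΔS_total = (85.52) + (319.1) = 405 J/K.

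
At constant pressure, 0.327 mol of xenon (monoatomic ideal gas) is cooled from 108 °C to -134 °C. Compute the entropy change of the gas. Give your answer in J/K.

ΔS = -6.85 J/K

In kelvin: T₁ = 381.15 K, T₂ = 139.15 K. At constant pressure, ΔS = nC_p ln(T₂/T₁) with C_p = 5R/2 = 20.79 J mol⁻¹ K⁻¹.
ΔS = 0.327 × 20.79 × ln(139.15/381.15) = -6.85 J/K.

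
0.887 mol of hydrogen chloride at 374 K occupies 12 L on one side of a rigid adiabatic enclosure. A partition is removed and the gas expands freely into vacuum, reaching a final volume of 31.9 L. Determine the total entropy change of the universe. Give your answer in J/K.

ΔS_universe = 7.21 J/K

No heat is exchanged and no work is done, so the ideal-gas temperature stays constant.
Entropy is a state function; using a reversible isothermal path, ΔS_gas = nR ln(V₂/V₁) = 0.887 × 8.314 × ln(31.9/12) = 7.21 J/K.
The insulated surroundings exchange no heat, so ΔS_surr = 0 and ΔS_universe = ΔS_gas.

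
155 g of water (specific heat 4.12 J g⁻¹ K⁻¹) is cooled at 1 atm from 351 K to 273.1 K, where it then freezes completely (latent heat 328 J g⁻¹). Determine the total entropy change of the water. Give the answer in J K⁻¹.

ΔS = -346 J/K

Cooling step: ΔS₁ = m c ln(T_tr/T_i) = 155 × 4.12 × ln(273.1/351) = -160.3 J/K.
Phase change: ΔS₂ = −mL/T_tr = −155 × 328 / 273.1 = -186.2 J/K.
ΔS_total = (-160.3) + (-186.2) = -346 J/K.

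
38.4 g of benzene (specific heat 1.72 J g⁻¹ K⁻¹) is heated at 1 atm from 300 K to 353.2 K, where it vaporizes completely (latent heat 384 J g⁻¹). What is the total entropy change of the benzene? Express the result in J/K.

ΔS = 52.5 J/K

Warming step: ΔS₁ = m c ln(T_tr/T_i) = 38.4 × 1.72 × ln(353.2/300) = 10.78 J/K.
Phase change: ΔS₂ = +mL/T_tr = 38.4 × 384 / 353.2 = 41.75 J/K.
ΔS_total = (10.78) + (41.75) = 52.5 J/K.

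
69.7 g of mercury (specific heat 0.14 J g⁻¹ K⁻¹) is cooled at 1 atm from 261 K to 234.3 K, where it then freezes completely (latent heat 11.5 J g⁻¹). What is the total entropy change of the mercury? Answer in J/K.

Cooling step: ΔS₁ = m c ln(T_tr/T_i) = 69.7 × 0.14 × ln(234.3/261) = -1.053 J/K.
Phase change: ΔS₂ = −mL/T_tr = −69.7 × 11.5 / 234.3 = -3.421 J/K.
ΔS_total = (-1.053) + (-3.421) = -4.47 J/K.

ΔS = -4.47 J/K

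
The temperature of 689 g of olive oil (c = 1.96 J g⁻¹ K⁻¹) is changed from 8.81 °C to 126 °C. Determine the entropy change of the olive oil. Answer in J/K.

In kelvin: T₁ = 281.96 K, T₂ = 399.15 K. ΔS = ∫dQ_rev/T = m c ln(T₂/T₁) = 689 × 1.96 × ln(399.15/281.96) = 469 J/K.

ΔS = 469 J/K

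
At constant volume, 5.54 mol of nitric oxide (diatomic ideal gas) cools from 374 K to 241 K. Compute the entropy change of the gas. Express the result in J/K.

ΔS = -50.6 J/K

At constant volume, ΔS = nC_V ln(T₂/T₁) with C_V = 5R/2 = 20.79 J mol⁻¹ K⁻¹.
ΔS = 5.54 × 20.79 × ln(241/374) = -50.6 J/K.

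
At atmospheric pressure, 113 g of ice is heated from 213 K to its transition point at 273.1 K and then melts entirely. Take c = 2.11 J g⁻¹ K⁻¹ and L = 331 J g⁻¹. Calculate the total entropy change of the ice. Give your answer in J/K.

ΔS = 196 J/K

Warming step: ΔS₁ = m c ln(T_tr/T_i) = 113 × 2.11 × ln(273.1/213) = 59.26 J/K.
Phase change: ΔS₂ = +mL/T_tr = 113 × 331 / 273.1 = 137 J/K.
ΔS_total = (59.26) + (137) = 196 J/K.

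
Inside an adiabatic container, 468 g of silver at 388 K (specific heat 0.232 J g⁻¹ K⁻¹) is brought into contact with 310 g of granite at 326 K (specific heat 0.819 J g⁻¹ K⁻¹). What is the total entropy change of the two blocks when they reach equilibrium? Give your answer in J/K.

ΔS_total = 1.18 J/K

Energy balance: T_f = (m₁c₁T₁ + m₂c₂T₂)/(m₁c₁ + m₂c₂) = 344.57 K.
ΔS₁ = m₁c₁ ln(T_f/T₁) = 108.576 × ln(344.57/388) = -12.89 J/K.
ΔS₂ = m₂c₂ ln(T_f/T₂) = 253.89 × ln(344.57/326) = 14.07 J/K.
ΔS_total = -12.89 + 14.07 = 1.18 J/K.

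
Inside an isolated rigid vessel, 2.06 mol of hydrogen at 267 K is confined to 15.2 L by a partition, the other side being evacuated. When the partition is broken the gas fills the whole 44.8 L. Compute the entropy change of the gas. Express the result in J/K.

For an ideal gas in free expansion Q = 0 and W = 0, so T is unchanged.
Entropy is a state function; using a reversible isothermal path, ΔS_gas = nR ln(V₂/V₁) = 2.06 × 8.314 × ln(44.8/15.2) = 18.5 J/K.

ΔS_gas = 18.5 J/K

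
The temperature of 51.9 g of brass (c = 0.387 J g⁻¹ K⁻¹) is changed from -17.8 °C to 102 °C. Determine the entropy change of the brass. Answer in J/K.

In kelvin: T₁ = 255.35 K, T₂ = 375.15 K. ΔS = ∫dQ_rev/T = m c ln(T₂/T₁) = 51.9 × 0.387 × ln(375.15/255.35) = 7.73 J/K.

ΔS = 7.73 J/K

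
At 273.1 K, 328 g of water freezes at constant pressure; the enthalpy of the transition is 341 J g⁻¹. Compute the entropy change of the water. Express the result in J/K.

ΔS = -410 J/K

Heat released by the substance: Q = −mL = −328 × 341 = −111848 J.
At constant T, ΔS = Q_rev/T = −111848 / 273.1 = -410 J/K.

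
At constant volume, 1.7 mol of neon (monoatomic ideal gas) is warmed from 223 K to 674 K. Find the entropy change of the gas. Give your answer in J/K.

ΔS = 23.4 J/K

At constant volume, ΔS = nC_V ln(T₂/T₁) with C_V = 3R/2 = 12.47 J mol⁻¹ K⁻¹.
ΔS = 1.7 × 12.47 × ln(674/223) = 23.4 J/K.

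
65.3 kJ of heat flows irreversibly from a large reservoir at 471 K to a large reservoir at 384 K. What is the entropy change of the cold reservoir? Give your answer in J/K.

The cold reservoir gains heat Q, so ΔS_cold = +Q/T_C = 65300/384 = 170 J/K.

ΔS_cold = 170 J/K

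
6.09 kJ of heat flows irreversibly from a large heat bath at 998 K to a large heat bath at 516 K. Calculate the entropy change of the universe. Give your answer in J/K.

ΔS_total = 5.7 J/K

ΔS_hot = −Q/T_H = −6090/998 = -6.102 J/K and ΔS_cold = +Q/T_C = 6090/516 = 11.8 J/K.
ΔS_total = -6.102 + 11.8 = 5.7 J/K, positive as the second law requires.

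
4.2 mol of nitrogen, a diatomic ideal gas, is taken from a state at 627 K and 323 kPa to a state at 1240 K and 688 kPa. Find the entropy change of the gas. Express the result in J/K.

ΔS = 56.9 J/K

ΔS = nC_p ln(T₂/T₁) − nR ln(P₂/P₁), with C_p = 7R/2 = 29.1 J mol⁻¹ K⁻¹ for a diatomic ideal gas.
ΔS = 4.2 × [29.1 × ln(1240/627) − 8.314 × ln(688/323)] = 56.9 J/K.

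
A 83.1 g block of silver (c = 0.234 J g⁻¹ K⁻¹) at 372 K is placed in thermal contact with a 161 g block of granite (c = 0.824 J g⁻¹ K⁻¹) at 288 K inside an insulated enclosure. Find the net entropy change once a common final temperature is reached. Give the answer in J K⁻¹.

Energy balance: T_f = (m₁c₁T₁ + m₂c₂T₂)/(m₁c₁ + m₂c₂) = 298.74 K.
ΔS₁ = m₁c₁ ln(T_f/T₁) = 19.4454 × ln(298.74/372) = -4.265 J/K.
ΔS₂ = m₂c₂ ln(T_f/T₂) = 132.664 × ln(298.74/288) = 4.857 J/K.
ΔS_total = -4.265 + 4.857 = 0.592 J/K.

ΔS_total = 0.592 J/K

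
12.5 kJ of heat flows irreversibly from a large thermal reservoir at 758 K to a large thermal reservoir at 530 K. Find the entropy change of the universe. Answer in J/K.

ΔS_hot = −Q/T_H = −12500/758 = -16.49 J/K and ΔS_cold = +Q/T_C = 12500/530 = 23.58 J/K.
ΔS_total = -16.49 + 23.58 = 7.09 J/K, positive as the second law requires.

ΔS_total = 7.09 J/K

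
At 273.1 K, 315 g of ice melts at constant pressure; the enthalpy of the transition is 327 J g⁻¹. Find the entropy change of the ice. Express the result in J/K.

ΔS = 377 J/K

Heat absorbed by the substance: Q = mL = 315 × 327 = 103005 J.
At constant T, ΔS = Q_rev/T = 103005 / 273.1 = 377 J/K.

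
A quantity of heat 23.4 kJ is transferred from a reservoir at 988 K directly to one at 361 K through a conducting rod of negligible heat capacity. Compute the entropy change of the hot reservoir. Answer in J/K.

The hot reservoir loses heat Q, so ΔS_hot = −Q/T_H = −23400/988 = -23.7 J/K.

ΔS_hot = -23.7 J/K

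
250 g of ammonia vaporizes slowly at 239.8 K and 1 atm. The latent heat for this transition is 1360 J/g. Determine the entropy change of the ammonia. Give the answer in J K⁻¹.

Heat absorbed by the substance: Q = mL = 250 × 1360 = 340000 J.
At constant T, ΔS = Q_rev/T = 340000 / 239.8 = 1420 J/K.

ΔS = 1420 J/K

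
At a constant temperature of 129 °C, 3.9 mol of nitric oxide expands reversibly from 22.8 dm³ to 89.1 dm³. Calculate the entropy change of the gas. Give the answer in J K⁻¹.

For an isothermal ideal gas ΔS_gas = nR ln(V₂/V₁) = 3.9 × 8.314 × ln(89.1/22.8) = 44.2 J/K.

ΔS_gas = 44.2 J/K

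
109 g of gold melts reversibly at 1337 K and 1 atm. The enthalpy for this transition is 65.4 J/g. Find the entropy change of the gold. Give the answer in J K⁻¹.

Heat absorbed by the substance: Q = mL = 109 × 65.4 = 7128.6 J.
At constant T, ΔS = Q_rev/T = 7128.6 / 1337 = 5.33 J/K.

ΔS = 5.33 J/K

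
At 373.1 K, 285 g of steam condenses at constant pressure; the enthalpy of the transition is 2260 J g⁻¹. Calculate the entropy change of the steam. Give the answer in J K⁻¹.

Heat released by the substance: Q = −mL = −285 × 2260 = −644100 J.
At constant T, ΔS = Q_rev/T = −644100 / 373.1 = -1730 J/K.

ΔS = -1730 J/K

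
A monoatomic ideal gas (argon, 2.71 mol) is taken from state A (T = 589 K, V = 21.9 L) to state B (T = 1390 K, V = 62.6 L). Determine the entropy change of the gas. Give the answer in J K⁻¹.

ΔS = 52.7 J/K

Entropy is a state function: ΔS = nC_V ln(T₂/T₁) + nR ln(V₂/V₁), with C_V = 3R/2 = 12.47 J mol⁻¹ K⁻¹ for a monoatomic ideal gas.
ΔS = 2.71 × [12.47 × ln(1390/589) + 8.314 × ln(62.6/21.9)] = 52.7 J/K.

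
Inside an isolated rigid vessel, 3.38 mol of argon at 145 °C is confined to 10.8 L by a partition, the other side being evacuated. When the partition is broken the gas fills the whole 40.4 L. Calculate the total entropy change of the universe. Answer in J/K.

ΔS_universe = 37.1 J/K

No heat is exchanged and no work is done, so the ideal-gas temperature stays constant.
Entropy is a state function; using a reversible isothermal path, ΔS_gas = nR ln(V₂/V₁) = 3.38 × 8.314 × ln(40.4/10.8) = 37.1 J/K.
The insulated surroundings exchange no heat, so ΔS_surr = 0 and ΔS_universe = ΔS_gas.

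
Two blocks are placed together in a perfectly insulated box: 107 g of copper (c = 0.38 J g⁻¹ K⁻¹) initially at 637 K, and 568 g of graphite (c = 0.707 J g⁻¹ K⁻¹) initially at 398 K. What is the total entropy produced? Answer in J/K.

Energy balance: T_f = (m₁c₁T₁ + m₂c₂T₂)/(m₁c₁ + m₂c₂) = 419.97 K.
ΔS₁ = m₁c₁ ln(T_f/T₁) = 40.66 × ln(419.97/637) = -16.94 J/K.
ΔS₂ = m₂c₂ ln(T_f/T₂) = 401.576 × ln(419.97/398) = 21.58 J/K.
ΔS_total = -16.94 + 21.58 = 4.64 J/K.

ΔS_total = 4.64 J/K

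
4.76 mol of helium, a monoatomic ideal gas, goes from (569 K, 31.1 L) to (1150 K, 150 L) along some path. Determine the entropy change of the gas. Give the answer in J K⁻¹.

ΔS = 104 J/K

Entropy is a state function: ΔS = nC_V ln(T₂/T₁) + nR ln(V₂/V₁), with C_V = 3R/2 = 12.47 J mol⁻¹ K⁻¹ for a monoatomic ideal gas.
ΔS = 4.76 × [12.47 × ln(1150/569) + 8.314 × ln(150/31.1)] = 104 J/K.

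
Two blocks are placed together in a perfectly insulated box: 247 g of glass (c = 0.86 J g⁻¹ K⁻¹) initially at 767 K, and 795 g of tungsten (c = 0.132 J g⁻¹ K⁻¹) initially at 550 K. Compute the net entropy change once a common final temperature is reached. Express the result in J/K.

Energy balance: T_f = (m₁c₁T₁ + m₂c₂T₂)/(m₁c₁ + m₂c₂) = 695.25 K.
ΔS₁ = m₁c₁ ln(T_f/T₁) = 212.42 × ln(695.25/767) = -20.86 J/K.
ΔS₂ = m₂c₂ ln(T_f/T₂) = 104.94 × ln(695.25/550) = 24.59 J/K.
ΔS_total = -20.86 + 24.59 = 3.73 J/K.

ΔS_total = 3.73 J/K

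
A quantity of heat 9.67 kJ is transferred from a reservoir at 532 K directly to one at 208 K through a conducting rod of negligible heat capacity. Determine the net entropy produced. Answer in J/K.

ΔS_hot = −Q/T_H = −9670/532 = -18.18 J/K and ΔS_cold = +Q/T_C = 9670/208 = 46.49 J/K.
ΔS_total = -18.18 + 46.49 = 28.3 J/K, positive as the second law requires.

ΔS_total = 28.3 J/K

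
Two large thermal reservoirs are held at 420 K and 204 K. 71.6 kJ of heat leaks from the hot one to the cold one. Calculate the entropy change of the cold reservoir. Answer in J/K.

ΔS_cold = 351 J/K

The cold reservoir gains heat Q, so ΔS_cold = +Q/T_C = 71600/204 = 351 J/K.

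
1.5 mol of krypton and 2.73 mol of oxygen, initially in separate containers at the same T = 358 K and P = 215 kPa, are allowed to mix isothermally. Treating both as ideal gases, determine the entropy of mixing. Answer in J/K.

ΔS_mix = 22.9 J/K

Mole fractions: x_A = 1.5/4.23 = 0.355, x_B = 0.645.
ΔS_mix = −R(n_A ln x_A + n_B ln x_B) = −8.314 × (1.5 ln 0.355 + 2.73 ln 0.645) = 22.9 J/K.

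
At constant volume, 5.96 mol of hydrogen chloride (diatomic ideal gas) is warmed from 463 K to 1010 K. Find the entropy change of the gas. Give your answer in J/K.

ΔS = 96.6 J/K

At constant volume, ΔS = nC_V ln(T₂/T₁) with C_V = 5R/2 = 20.79 J mol⁻¹ K⁻¹.
ΔS = 5.96 × 20.79 × ln(1010/463) = 96.6 J/K.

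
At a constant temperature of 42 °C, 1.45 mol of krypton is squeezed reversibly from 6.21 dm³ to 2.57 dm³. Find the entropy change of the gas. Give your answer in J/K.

ΔS_gas = -10.6 J/K

For an isothermal ideal gas ΔS_gas = nR ln(V₂/V₁) = 1.45 × 8.314 × ln(2.57/6.21) = -10.6 J/K.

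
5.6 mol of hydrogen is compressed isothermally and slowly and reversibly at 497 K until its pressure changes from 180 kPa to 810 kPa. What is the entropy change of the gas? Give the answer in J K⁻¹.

ΔS_gas = -70 J/K

For an isothermal ideal gas ΔS_gas = nR ln(P₁/P₂) = 5.6 × 8.314 × ln(180/810) = -70 J/K.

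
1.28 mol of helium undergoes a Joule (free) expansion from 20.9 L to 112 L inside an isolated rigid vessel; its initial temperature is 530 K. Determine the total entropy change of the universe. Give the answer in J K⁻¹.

For an ideal gas in free expansion Q = 0 and W = 0, so T is unchanged.
Entropy is a state function; using a reversible isothermal path, ΔS_gas = nR ln(V₂/V₁) = 1.28 × 8.314 × ln(112/20.9) = 17.9 J/K.
The insulated surroundings exchange no heat, so ΔS_surr = 0 and ΔS_universe = ΔS_gas.

ΔS_universe = 17.9 J/K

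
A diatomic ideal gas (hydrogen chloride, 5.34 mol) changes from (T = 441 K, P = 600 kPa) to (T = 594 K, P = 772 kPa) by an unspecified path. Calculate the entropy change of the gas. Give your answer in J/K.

ΔS = 35.1 J/K

ΔS = nC_p ln(T₂/T₁) − nR ln(P₂/P₁), with C_p = 7R/2 = 29.1 J mol⁻¹ K⁻¹ for a diatomic ideal gas.
ΔS = 5.34 × [29.1 × ln(594/441) − 8.314 × ln(772/600)] = 35.1 J/K.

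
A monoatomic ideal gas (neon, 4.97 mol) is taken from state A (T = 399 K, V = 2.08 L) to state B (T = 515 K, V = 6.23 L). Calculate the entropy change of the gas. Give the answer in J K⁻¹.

Entropy is a state function: ΔS = nC_V ln(T₂/T₁) + nR ln(V₂/V₁), with C_V = 3R/2 = 12.47 J mol⁻¹ K⁻¹ for a monoatomic ideal gas.
ΔS = 4.97 × [12.47 × ln(515/399) + 8.314 × ln(6.23/2.08)] = 61.1 J/K.

ΔS = 61.1 J/K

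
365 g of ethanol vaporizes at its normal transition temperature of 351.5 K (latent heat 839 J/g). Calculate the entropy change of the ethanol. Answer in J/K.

Heat absorbed by the substance: Q = mL = 365 × 839 = 306235 J.
At constant T, ΔS = Q_rev/T = 306235 / 351.5 = 871 J/K.

ΔS = 871 J/K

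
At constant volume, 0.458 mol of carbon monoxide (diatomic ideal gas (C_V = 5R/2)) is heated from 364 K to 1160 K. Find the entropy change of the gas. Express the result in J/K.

At constant volume, ΔS = nC_V ln(T₂/T₁) with C_V = 5R/2 = 20.79 J mol⁻¹ K⁻¹.
ΔS = 0.458 × 20.79 × ln(1160/364) = 11 J/K.

ΔS = 11 J/K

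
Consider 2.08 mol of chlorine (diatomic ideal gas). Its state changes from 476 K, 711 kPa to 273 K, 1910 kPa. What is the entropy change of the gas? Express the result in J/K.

ΔS = nC_p ln(T₂/T₁) − nR ln(P₂/P₁), with C_p = 7R/2 = 29.1 J mol⁻¹ K⁻¹ for a diatomic ideal gas.
ΔS = 2.08 × [29.1 × ln(273/476) − 8.314 × ln(1910/711)] = -50.7 J/K.

ΔS = -50.7 J/K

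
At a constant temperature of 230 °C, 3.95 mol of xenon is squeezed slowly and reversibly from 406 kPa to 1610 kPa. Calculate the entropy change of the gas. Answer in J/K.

ΔS_gas = -45.2 J/K

For an isothermal ideal gas ΔS_gas = nR ln(P₁/P₂) = 3.95 × 8.314 × ln(406/1610) = -45.2 J/K.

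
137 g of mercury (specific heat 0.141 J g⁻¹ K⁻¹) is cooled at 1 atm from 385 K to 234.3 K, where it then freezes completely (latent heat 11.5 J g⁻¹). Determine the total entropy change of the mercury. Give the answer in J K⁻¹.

Cooling step: ΔS₁ = m c ln(T_tr/T_i) = 137 × 0.141 × ln(234.3/385) = -9.594 J/K.
Phase change: ΔS₂ = −mL/T_tr = −137 × 11.5 / 234.3 = -6.724 J/K.
ΔS_total = (-9.594) + (-6.724) = -16.3 J/K.

ΔS = -16.3 J/K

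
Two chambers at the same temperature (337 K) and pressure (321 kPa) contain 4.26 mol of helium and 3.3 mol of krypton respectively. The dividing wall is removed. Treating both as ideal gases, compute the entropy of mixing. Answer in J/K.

Mole fractions: x_A = 4.26/7.56 = 0.563, x_B = 0.437.
ΔS_mix = −R(n_A ln x_A + n_B ln x_B) = −8.314 × (4.26 ln 0.563 + 3.3 ln 0.437) = 43.1 J/K.

ΔS_mix = 43.1 J/K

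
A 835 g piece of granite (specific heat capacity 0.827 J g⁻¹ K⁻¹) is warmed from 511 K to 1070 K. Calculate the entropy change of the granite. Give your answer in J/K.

ΔS = 510 J/K

ΔS = ∫dQ_rev/T = m c ln(T₂/T₁) = 835 × 0.827 × ln(1070/511) = 510 J/K.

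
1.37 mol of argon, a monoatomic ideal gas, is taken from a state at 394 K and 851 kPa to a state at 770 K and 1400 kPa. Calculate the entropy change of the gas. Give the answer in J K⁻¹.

ΔS = nC_p ln(T₂/T₁) − nR ln(P₂/P₁), with C_p = 5R/2 = 20.79 J mol⁻¹ K⁻¹ for a monoatomic ideal gas.
ΔS = 1.37 × [20.79 × ln(770/394) − 8.314 × ln(1400/851)] = 13.4 J/K.

ΔS = 13.4 J/K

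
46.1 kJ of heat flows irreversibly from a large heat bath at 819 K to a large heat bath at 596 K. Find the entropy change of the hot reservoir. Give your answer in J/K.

ΔS_hot = -56.3 J/K

The hot reservoir loses heat Q, so ΔS_hot = −Q/T_H = −46100/819 = -56.3 J/K.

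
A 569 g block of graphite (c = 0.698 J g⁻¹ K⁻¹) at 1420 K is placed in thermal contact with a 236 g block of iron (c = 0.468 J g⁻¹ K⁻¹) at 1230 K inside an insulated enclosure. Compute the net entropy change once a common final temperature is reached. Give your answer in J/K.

Energy balance: T_f = (m₁c₁T₁ + m₂c₂T₂)/(m₁c₁ + m₂c₂) = 1378.7 K.
ΔS₁ = m₁c₁ ln(T_f/T₁) = 397.162 × ln(1378.7/1420) = -11.7344 J/K.
ΔS₂ = m₂c₂ ln(T_f/T₂) = 110.448 × ln(1378.7/1230) = 12.6018 J/K.
ΔS_total = -11.7344 + 12.6018 = 0.867 J/K.

ΔS_total = 0.867 J/K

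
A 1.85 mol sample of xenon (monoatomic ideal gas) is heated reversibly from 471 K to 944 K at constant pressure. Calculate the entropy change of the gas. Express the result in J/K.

ΔS = 26.7 J/K

At constant pressure, ΔS = nC_p ln(T₂/T₁) with C_p = 5R/2 = 20.79 J mol⁻¹ K⁻¹.
ΔS = 1.85 × 20.79 × ln(944/471) = 26.7 J/K.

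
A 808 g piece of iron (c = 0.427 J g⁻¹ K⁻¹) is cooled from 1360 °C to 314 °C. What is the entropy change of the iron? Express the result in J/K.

In kelvin: T₁ = 1633.15 K, T₂ = 587.15 K. ΔS = ∫dQ_rev/T = m c ln(T₂/T₁) = 808 × 0.427 × ln(587.15/1633.15) = -353 J/K.

ΔS = -353 J/K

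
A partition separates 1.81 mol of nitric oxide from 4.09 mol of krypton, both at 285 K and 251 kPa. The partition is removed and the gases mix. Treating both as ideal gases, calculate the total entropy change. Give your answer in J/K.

Mole fractions: x_A = 1.81/5.9 = 0.307, x_B = 0.693.
ΔS_mix = −R(n_A ln x_A + n_B ln x_B) = −8.314 × (1.81 ln 0.307 + 4.09 ln 0.693) = 30.2 J/K.

ΔS_mix = 30.2 J/K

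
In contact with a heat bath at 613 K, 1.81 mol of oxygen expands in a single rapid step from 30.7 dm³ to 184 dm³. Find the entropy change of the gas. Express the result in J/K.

ΔS_gas = 26.9 J/K

Entropy is a state function, so ΔS_gas depends only on the end states.
For an isothermal ideal gas ΔS_gas = nR ln(V₂/V₁) = 1.81 × 8.314 × ln(184/30.7) = 26.9 J/K.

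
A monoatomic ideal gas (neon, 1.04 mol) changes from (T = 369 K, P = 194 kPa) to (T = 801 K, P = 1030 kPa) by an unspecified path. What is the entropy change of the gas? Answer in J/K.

ΔS = nC_p ln(T₂/T₁) − nR ln(P₂/P₁), with C_p = 5R/2 = 20.79 J mol⁻¹ K⁻¹ for a monoatomic ideal gas.
ΔS = 1.04 × [20.79 × ln(801/369) − 8.314 × ln(1030/194)] = 2.32 J/K.

ΔS = 2.32 J/K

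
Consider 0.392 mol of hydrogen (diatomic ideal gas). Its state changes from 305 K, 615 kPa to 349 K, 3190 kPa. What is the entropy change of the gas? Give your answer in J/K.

ΔS = -3.83 J/K

ΔS = nC_p ln(T₂/T₁) − nR ln(P₂/P₁), with C_p = 7R/2 = 29.1 J mol⁻¹ K⁻¹ for a diatomic ideal gas.
ΔS = 0.392 × [29.1 × ln(349/305) − 8.314 × ln(3190/615)] = -3.83 J/K.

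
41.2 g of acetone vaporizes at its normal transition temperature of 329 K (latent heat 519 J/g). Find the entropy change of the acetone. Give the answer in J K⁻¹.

ΔS = 65 J/K

Heat absorbed by the substance: Q = mL = 41.2 × 519 = 21382.8 J.
At constant T, ΔS = Q_rev/T = 21382.8 / 329 = 65 J/K.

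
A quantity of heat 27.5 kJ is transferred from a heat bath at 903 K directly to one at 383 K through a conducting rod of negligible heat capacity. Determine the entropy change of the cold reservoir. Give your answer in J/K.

ΔS_cold = 71.8 J/K

The cold reservoir gains heat Q, so ΔS_cold = +Q/T_C = 27500/383 = 71.8 J/K.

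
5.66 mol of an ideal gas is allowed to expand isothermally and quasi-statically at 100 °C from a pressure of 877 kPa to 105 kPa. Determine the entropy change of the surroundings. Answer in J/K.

For an isothermal ideal gas ΔS_gas = nR ln(P₁/P₂) = 5.66 × 8.314 × ln(877/105) = 99.9 J/K.
The process is reversible, so ΔS_surr = −ΔS_gas = -99.9 J/K and ΔS_universe = 0.

ΔS_surr = -99.9 J/K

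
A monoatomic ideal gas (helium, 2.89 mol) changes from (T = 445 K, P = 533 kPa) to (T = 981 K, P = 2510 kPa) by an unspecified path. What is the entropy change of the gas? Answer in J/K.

ΔS = 10.3 J/K

ΔS = nC_p ln(T₂/T₁) − nR ln(P₂/P₁), with C_p = 5R/2 = 20.79 J mol⁻¹ K⁻¹ for a monoatomic ideal gas.
ΔS = 2.89 × [20.79 × ln(981/445) − 8.314 × ln(2510/533)] = 10.3 J/K.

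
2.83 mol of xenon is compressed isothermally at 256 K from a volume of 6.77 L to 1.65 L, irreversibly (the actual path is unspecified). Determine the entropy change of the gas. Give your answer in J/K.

ΔS_gas = -33.2 J/K

Entropy is a state function, so ΔS_gas depends only on the end states.
For an isothermal ideal gas ΔS_gas = nR ln(V₂/V₁) = 2.83 × 8.314 × ln(1.65/6.77) = -33.2 J/K.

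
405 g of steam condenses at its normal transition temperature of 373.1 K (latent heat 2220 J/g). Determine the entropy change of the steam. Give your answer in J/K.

ΔS = -2410 J/K

Heat released by the substance: Q = −mL = −405 × 2220 = −899100 J.
At constant T, ΔS = Q_rev/T = −899100 / 373.1 = -2410 J/K.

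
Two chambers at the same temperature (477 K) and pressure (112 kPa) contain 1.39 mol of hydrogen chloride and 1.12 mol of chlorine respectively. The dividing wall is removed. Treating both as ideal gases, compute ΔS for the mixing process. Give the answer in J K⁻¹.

ΔS_mix = 14.3 J/K

Mole fractions: x_A = 1.39/2.51 = 0.554, x_B = 0.446.
ΔS_mix = −R(n_A ln x_A + n_B ln x_B) = −8.314 × (1.39 ln 0.554 + 1.12 ln 0.446) = 14.3 J/K.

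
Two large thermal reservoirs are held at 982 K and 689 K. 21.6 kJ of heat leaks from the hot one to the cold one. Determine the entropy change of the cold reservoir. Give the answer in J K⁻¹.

ΔS_cold = 31.3 J/K

The cold reservoir gains heat Q, so ΔS_cold = +Q/T_C = 21600/689 = 31.3 J/K.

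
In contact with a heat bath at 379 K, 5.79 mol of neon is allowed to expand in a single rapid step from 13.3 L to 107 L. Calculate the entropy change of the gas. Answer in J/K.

ΔS_gas = 100 J/K

Entropy is a state function, so ΔS_gas depends only on the end states.
For an isothermal ideal gas ΔS_gas = nR ln(V₂/V₁) = 5.79 × 8.314 × ln(107/13.3) = 100 J/K.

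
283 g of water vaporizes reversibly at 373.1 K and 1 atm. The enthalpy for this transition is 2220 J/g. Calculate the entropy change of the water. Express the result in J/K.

ΔS = 1680 J/K

Heat absorbed by the substance: Q = mL = 283 × 2220 = 628260 J.
At constant T, ΔS = Q_rev/T = 628260 / 373.1 = 1680 J/K.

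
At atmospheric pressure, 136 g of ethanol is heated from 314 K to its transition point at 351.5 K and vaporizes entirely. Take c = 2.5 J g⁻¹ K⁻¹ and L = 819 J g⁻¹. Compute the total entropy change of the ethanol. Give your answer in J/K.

ΔS = 355 J/K

Warming step: ΔS₁ = m c ln(T_tr/T_i) = 136 × 2.5 × ln(351.5/314) = 38.36 J/K.
Phase change: ΔS₂ = +mL/T_tr = 136 × 819 / 351.5 = 316.9 J/K.
ΔS_total = (38.36) + (316.9) = 355 J/K.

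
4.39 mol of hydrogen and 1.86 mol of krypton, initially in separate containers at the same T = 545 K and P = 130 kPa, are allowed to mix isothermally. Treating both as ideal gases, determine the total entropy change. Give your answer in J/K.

ΔS_mix = 31.6 J/K

Mole fractions: x_A = 4.39/6.25 = 0.702, x_B = 0.298.
ΔS_mix = −R(n_A ln x_A + n_B ln x_B) = −8.314 × (4.39 ln 0.702 + 1.86 ln 0.298) = 31.6 J/K.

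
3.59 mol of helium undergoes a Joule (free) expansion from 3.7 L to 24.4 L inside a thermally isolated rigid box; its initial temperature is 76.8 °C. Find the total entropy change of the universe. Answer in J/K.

ΔS_universe = 56.3 J/K

For an ideal gas in free expansion Q = 0 and W = 0, so T is unchanged.
Entropy is a state function; using a reversible isothermal path, ΔS_gas = nR ln(V₂/V₁) = 3.59 × 8.314 × ln(24.4/3.7) = 56.3 J/K.
The insulated surroundings exchange no heat, so ΔS_surr = 0 and ΔS_universe = ΔS_gas.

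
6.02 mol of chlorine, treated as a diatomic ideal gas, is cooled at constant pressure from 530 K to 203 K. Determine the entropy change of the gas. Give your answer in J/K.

ΔS = -168 J/K

At constant pressure, ΔS = nC_p ln(T₂/T₁) with C_p = 7R/2 = 29.1 J mol⁻¹ K⁻¹.
ΔS = 6.02 × 29.1 × ln(203/530) = -168 J/K.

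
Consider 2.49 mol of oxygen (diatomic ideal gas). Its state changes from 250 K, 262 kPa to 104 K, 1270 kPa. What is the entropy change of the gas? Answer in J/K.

ΔS = nC_p ln(T₂/T₁) − nR ln(P₂/P₁), with C_p = 7R/2 = 29.1 J mol⁻¹ K⁻¹ for a diatomic ideal gas.
ΔS = 2.49 × [29.1 × ln(104/250) − 8.314 × ln(1270/262)] = -96.2 J/K.

ΔS = -96.2 J/K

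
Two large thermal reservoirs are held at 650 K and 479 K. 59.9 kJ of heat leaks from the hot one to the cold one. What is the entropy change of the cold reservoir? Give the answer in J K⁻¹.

ΔS_cold = 125 J/K

The cold reservoir gains heat Q, so ΔS_cold = +Q/T_C = 59900/479 = 125 J/K.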